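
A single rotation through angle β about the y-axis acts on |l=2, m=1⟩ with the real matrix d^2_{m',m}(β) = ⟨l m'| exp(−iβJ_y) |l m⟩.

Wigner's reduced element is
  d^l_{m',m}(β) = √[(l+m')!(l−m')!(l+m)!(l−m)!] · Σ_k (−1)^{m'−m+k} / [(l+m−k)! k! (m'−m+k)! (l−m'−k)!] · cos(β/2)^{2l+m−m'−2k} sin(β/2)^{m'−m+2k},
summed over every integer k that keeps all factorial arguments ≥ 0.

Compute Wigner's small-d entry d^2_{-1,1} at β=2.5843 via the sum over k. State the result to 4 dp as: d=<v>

d=-0.6446

d^2_{-1,1}(β=2.5843) via Wigner's sum:
Half-angle: c=0.275054, s=0.961429. N=√(1·6·6·1)=6.000000
The bounds max(0,m−m')=2 and min(l+m,l−m')=3 give 2 terms
  k=2: (−1)^0·6.0000/(2)·0.2751^2·0.9614^2 = +0.209794
  k=3: (−1)^1·6.0000/(6)·0.2751^0·0.9614^4 = -0.854414
d^2_{-1,1}(2.5843) = +0.209794 -0.854414 = -0.644620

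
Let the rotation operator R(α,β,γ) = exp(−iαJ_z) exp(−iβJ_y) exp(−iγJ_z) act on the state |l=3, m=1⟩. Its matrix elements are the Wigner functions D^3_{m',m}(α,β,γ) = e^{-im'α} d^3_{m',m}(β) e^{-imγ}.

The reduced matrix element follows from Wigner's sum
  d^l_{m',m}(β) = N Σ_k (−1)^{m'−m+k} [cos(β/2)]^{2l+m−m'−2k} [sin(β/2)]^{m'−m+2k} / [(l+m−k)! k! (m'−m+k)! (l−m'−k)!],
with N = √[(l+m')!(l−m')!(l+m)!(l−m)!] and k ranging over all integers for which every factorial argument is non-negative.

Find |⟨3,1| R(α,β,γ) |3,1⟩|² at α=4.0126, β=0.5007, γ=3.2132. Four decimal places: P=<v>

First d^3_{1,1}(β=0.5007), then the phase factors e^{-i(1)α} and e^{-i(1)γ}:
With c≡cos(β/2)=0.968826 and s≡sin(β/2)=0.247743, N=[24·2·24·2]^{1/2}=48.000000
Admissible k: 0..2 (factorial args all ≥0)
  k=0: (−1)^0·48.0000/(48)·0.9688^6·0.2477^0 = +0.826940
  k=1: (−1)^1·48.0000/(6)·0.9688^4·0.2477^2 = -0.432589
  k=2: (−1)^2·48.0000/(8)·0.9688^2·0.2477^4 = +0.021215
d^3_{1,1}(0.5007) = +0.826940 -0.432589 +0.021215 = +0.415566
|D^3_{1,1}|² = |d^3_{1,1}(β)|² = (+0.415566)² = 0.172695 (the z-rotation phases have unit modulus)

P=0.1727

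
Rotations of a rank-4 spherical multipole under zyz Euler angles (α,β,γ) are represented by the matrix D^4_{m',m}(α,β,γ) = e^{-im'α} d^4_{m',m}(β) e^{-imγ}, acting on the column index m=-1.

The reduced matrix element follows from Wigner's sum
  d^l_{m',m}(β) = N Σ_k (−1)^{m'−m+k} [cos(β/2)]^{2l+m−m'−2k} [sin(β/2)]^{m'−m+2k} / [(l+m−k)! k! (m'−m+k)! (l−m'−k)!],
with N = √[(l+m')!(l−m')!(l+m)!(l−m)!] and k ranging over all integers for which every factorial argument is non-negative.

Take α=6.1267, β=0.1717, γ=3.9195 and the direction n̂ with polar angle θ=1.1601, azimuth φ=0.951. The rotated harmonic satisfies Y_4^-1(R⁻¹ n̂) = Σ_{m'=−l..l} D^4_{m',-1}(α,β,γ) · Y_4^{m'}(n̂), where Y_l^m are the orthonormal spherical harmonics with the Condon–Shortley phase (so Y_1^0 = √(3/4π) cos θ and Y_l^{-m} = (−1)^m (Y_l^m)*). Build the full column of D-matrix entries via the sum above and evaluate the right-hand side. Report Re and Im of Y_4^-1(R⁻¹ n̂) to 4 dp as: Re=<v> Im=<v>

Re=0.2673 Im=-0.1145

Need the full column D^4_{m',-1} for m'=−4..4 at α=6.1267, β=0.1717, γ=3.9195.
cos(β/2)=0.996317, sin(β/2)=0.085745
d^4_{-4,-1}: single k=3 term ⇒ +0.004631;  D = -0.004578-0.000701i
d^4_{-3,-1}: k∈[2..3] ⇒ +0.057078 -0.000705 = +0.056373;  D = -0.053713-0.017114i
d^4_{-2,-1}: k∈[1..3] ⇒ +0.354508 -0.013128 +0.000065 = +0.341444;  D = -0.305200-0.153092i
d^4_{-1,-1}: k∈[0..3] ⇒ +0.970914 -0.107867 +0.001598 -0.000004 = +0.864641;  D = -0.702997-0.503387i
d^4_{0,-1}: k∈[0..3] ⇒ -0.373684 +0.016606 -0.000123 +0.000000 = -0.357201;  D = +0.254464+0.250680i
d^4_{1,-1}: k∈[0..3] ⇒ +0.071912 -0.001598 +0.000006 -0.000000 = +0.070320;  D = -0.041791-0.056554i
d^4_{2,-1}: k∈[0..2] ⇒ -0.008752 +0.000097 -0.000000 = -0.008655;  D = +0.003996+0.007677i
d^4_{3,-1}: k∈[0..1] ⇒ +0.000705 -0.000003 = +0.000701;  D = -0.000223-0.000665i
d^4_{4,-1}: single k=0 term ⇒ -0.000034;  D = +0.000006+0.000034i
Y_4^{m'}(θ=1.1601,φ=0.951) and Σ D·Y over m':
  (-0.0046-0.0007i)·(-0.2466+0.1923i)  (-0.0537-0.0171i)·(-0.3692-0.1096i)  (-0.3052-0.1531i)·(-0.0106-0.0308i)  (-0.7030-0.5034i)·(-0.1895+0.2656i)  (+0.2545+0.2507i)·(-0.0944+0.0000i)  (-0.0418-0.0566i)·(+0.1895+0.2656i)  (+0.0040+0.0077i)·(-0.0106+0.0308i)  (-0.0002-0.0007i)·(+0.3692-0.1096i)  (+0.0000+0.0000i)·(-0.2466-0.1923i)
Y_4^-1(R⁻¹ n̂) = +0.267320-0.114471i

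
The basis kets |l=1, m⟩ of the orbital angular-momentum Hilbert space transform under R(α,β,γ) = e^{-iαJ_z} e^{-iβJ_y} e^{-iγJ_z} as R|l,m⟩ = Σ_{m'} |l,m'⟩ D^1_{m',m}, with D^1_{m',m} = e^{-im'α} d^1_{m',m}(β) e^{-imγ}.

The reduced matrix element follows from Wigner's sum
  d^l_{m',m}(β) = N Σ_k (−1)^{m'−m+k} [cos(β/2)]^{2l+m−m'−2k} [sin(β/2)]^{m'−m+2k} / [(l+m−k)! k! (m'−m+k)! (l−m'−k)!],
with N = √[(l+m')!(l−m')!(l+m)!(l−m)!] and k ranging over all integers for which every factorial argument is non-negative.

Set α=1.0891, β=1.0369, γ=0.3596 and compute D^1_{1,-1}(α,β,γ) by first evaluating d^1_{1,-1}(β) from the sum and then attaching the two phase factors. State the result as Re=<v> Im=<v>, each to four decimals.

Split into d^1_{1,-1}(β=1.0369) × two z-phases.
c=cos(1.0369/2)=0.868588, s=sin(1.0369/2)=0.495534; N=√[2·1·1·2]=2.000000
Admissible k: 0..0 (factorial args all ≥0)
  k=0: (−1)^2·2.0000/(2)·0.8686^0·0.4955^2 = +0.245554
d^1_{1,-1}(1.0369) = +0.245554
Attach z-rotation phases: D = e^{-i(1)(1.0891)}·(+0.245554)·e^{-i(-1)(0.3596)} = +0.183063-0.163661i

Re=0.1831 Im=-0.1637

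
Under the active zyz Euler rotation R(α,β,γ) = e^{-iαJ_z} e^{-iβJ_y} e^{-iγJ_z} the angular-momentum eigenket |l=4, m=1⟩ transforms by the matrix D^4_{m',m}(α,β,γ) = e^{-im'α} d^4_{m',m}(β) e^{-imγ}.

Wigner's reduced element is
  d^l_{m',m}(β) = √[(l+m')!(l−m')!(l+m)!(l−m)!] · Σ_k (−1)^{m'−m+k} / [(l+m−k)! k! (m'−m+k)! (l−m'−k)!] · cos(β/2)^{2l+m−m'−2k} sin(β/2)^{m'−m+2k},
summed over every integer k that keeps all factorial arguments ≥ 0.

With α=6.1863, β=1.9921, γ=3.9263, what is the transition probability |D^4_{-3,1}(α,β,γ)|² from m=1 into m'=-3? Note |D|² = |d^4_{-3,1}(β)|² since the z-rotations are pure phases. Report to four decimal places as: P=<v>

Split into d^4_{-3,1}(β=1.9921) × two z-phases.
With c≡cos(β/2)=0.543622 and s≡sin(β/2)=0.839330, N=[1·5040·120·6]^{1/2}=1904.940944
The bounds max(0,m−m')=4 and min(l+m,l−m')=5 give 2 terms
  k=4: (−1)^0·1904.9409/(144)·0.5436^4·0.8393^4 = +0.573374
  k=5: (−1)^1·1904.9409/(240)·0.5436^2·0.8393^6 = -0.820090
d^4_{-3,1}(1.9921) = +0.573374 -0.820090 = -0.246715
|D^4_{-3,1}|² = |d^4_{-3,1}(β)|² = (-0.246715)² = 0.060868 (the z-rotation phases have unit modulus)

P=0.0609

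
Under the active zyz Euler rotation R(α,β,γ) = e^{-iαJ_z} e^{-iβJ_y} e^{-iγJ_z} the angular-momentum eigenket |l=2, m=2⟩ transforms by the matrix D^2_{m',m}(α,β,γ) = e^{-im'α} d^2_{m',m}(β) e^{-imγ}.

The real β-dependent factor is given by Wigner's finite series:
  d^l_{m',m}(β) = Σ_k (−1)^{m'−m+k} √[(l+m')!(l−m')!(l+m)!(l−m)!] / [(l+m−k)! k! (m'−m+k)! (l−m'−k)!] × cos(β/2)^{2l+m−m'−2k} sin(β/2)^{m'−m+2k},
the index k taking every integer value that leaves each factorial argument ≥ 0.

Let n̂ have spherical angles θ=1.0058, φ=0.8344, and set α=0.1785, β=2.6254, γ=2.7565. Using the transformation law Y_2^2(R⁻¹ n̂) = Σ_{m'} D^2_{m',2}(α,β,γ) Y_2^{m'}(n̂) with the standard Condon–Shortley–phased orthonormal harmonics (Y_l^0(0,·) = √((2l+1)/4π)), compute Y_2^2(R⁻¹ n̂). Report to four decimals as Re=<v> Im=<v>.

Re=0.3596 Im=-0.1204

Need the full column D^2_{m',2} for m'=−2..2 at α=0.1785, β=2.6254, γ=2.7565.
cos(β/2)=0.255240, sin(β/2)=0.966878
d^2_{-2,2}: single k=4 term ⇒ +0.873949;  D = +0.375102+0.789357i
d^2_{-1,2}: single k=3 term ⇒ +0.461417;  D = +0.268892+0.374971i
d^2_{0,2}: single k=2 term ⇒ +0.149182;  D = +0.107080+0.103871i
d^2_{1,2}: single k=1 term ⇒ +0.032155;  D = +0.026689+0.017935i
d^2_{2,2}: single k=0 term ⇒ +0.004244;  D = +0.003887+0.001704i
Y_2^{m'}(θ=1.0058,φ=0.8344) and Σ D·Y over m':
  (+0.3751+0.7894i)·(-0.0270-0.2742i)  (+0.2689+0.3750i)·(+0.2346-0.2588i)  (+0.1071+0.1039i)·(-0.0442+0.0000i)  (+0.0267+0.0179i)·(-0.2346-0.2588i)  (+0.0039+0.0017i)·(-0.0270+0.2742i)
Y_2^2(R⁻¹ n̂) = +0.359569-0.120442i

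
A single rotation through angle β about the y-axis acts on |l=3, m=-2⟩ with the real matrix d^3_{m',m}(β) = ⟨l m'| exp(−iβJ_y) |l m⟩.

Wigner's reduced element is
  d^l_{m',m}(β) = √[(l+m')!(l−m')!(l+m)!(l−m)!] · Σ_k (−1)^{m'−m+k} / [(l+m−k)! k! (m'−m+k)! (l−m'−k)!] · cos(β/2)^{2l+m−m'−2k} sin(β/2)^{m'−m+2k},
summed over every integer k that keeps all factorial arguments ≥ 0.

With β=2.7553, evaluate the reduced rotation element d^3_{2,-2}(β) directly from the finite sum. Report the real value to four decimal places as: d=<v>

d^3_{2,-2}(β=2.7553) via Wigner's sum:
c=cos(2.7553/2)=0.191948, s=sin(2.7553/2)=0.981405; N=√[120·1·1·120]=120.000000
k: max(0,(-2)−(2))=0 … min(3+(-2),3−(2))=1
  k=0: (−1)^4·120.0000/(24)·0.1919^2·0.9814^4 = +0.170895
  k=1: (−1)^5·120.0000/(120)·0.1919^0·0.9814^6 = -0.893491
d^3_{2,-2}(2.7553) = +0.170895 -0.893491 = -0.722596

d=-0.7226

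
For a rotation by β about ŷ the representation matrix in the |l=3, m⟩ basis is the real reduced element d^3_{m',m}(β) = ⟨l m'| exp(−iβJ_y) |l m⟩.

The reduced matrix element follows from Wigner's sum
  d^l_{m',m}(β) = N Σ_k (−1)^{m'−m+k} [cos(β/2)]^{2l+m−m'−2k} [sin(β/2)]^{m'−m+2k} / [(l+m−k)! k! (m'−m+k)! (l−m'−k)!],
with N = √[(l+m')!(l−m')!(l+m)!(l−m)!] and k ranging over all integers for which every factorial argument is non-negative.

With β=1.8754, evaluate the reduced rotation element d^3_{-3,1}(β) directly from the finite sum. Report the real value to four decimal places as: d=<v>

d^3_{-3,1}(β=1.8754) via Wigner's sum:
c=cos(1.8754/2)=0.591644, s=sin(1.8754/2)=0.806199; N=√[1·720·24·2]=185.903201
Admissible k: 4..4 (factorial args all ≥0)
  k=4: (−1)^0·185.9032/(48)·0.5916^2·0.8062^4 = +0.572712
d^3_{-3,1}(1.8754) = +0.572712

d=0.5727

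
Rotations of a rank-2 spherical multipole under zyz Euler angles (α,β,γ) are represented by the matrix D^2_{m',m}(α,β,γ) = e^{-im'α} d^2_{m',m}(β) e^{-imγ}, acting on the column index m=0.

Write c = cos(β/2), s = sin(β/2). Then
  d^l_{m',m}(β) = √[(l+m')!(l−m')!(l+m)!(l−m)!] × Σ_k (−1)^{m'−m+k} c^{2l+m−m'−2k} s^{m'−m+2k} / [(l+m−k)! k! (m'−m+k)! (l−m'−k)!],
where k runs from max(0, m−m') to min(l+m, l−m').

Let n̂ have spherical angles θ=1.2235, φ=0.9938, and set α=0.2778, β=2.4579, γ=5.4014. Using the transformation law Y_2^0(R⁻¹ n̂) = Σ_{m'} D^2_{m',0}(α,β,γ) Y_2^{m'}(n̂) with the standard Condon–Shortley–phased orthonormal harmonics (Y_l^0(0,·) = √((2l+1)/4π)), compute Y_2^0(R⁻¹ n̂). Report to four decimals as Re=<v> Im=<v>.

Need the full column D^2_{m',0} for m'=−2..2 at α=0.2778, β=2.4579, γ=5.4014.
cos(β/2)=0.335227, sin(β/2)=0.942137
d^2_{-2,0}: single k=2 term ⇒ +0.244333;  D = +0.207582+0.128874i
d^2_{-1,0}: k∈[1..2] ⇒ +0.086938 -0.686685 = -0.599747;  D = -0.576754-0.164475i
d^2_{0,0}: k∈[0..2] ⇒ +0.012629 -0.398994 +0.787874 = +0.401508;  D = +0.401508+0.000000i
d^2_{1,0}: k∈[0..1] ⇒ -0.086938 +0.686685 = +0.599747;  D = +0.576754-0.164475i
d^2_{2,0}: single k=0 term ⇒ +0.244333;  D = +0.207582-0.128874i
Y_2^{m'}(θ=1.2235,φ=0.9938) and Σ D·Y over m':
  (+0.2076+0.1289i)·(-0.1383-0.3123i)  (-0.5768-0.1645i)·(+0.1349-0.2072i)  (+0.4015+0.0000i)·(-0.2058+0.0000i)  (+0.5768-0.1645i)·(-0.1349-0.2072i)  (+0.2076-0.1289i)·(-0.1383+0.3123i)
Y_2^0(R⁻¹ n̂) = -0.283276+0.000000i

Re=-0.2833 Im=0.0000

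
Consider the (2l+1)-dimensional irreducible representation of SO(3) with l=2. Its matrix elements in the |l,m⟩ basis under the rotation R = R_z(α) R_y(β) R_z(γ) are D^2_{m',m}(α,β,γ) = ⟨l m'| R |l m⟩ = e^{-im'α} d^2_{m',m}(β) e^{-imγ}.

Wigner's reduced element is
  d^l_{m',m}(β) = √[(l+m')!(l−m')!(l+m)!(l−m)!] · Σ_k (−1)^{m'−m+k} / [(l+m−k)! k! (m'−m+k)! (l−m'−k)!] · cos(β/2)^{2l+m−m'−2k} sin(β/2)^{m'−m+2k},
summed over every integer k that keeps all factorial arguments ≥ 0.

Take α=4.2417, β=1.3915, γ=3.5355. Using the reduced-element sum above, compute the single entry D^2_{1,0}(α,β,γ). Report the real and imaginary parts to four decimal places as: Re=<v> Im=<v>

Re=0.0975 Im=-0.1915

D^2_{1,0}(4.2417,1.3915,3.5355) = e^{-i·1·4.2417}·d^2_{1,0}(1.3915)·e^{-i·0·3.5355}. Compute d first:
c=cos(1.3915/2)=0.767573, s=sin(1.3915/2)=0.640961; N=√[6·1·2·2]=4.898979
k: max(0,(0)−(1))=0 … min(2+(0),2−(1))=1
  k=0: (−1)^1·4.8990/(2)·0.7676^3·0.6410^1 = -0.710014
  k=1: (−1)^2·4.8990/(2)·0.7676^1·0.6410^3 = +0.495098
d^2_{1,0}(1.3915) = -0.710014 +0.495098 = -0.214916
Phases: e^{-i·(1)·4.2417}=-0.453500+0.891256i, e^{-i·(0)·3.5355}=+1.000000+0.000000i ⇒ D=+0.097465-0.191545i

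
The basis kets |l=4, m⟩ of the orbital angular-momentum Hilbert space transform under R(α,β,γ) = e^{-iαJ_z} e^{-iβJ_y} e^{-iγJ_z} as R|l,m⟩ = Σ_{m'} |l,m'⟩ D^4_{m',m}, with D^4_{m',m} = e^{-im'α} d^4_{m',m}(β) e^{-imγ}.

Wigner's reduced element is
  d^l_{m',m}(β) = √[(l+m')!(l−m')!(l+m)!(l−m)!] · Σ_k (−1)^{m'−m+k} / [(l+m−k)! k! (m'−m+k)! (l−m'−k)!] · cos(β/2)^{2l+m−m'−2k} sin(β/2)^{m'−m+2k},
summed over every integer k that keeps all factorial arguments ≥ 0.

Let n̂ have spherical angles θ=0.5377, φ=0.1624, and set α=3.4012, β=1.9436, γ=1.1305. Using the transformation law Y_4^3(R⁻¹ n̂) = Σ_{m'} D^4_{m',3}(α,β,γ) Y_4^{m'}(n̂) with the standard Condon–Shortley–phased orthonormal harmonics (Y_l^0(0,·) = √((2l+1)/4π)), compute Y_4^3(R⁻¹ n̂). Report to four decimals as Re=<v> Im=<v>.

Need the full column D^4_{m',3} for m'=−4..4 at α=3.4012, β=1.9436, γ=1.1305.
cos(β/2)=0.563814, sin(β/2)=0.825902
d^4_{-4,3}: single k=7 term ⇒ +0.418004;  D = -0.294648-0.296495i
d^4_{-3,3}: k∈[6..7] ⇒ +0.706220 -0.216485 = +0.489736;  D = +0.422816+0.247119i
d^4_{-2,3}: k∈[5..6] ⇒ +0.773098 -0.552967 = +0.220132;  D = -0.212197-0.058569i
d^4_{-1,3}: k∈[4..5] ⇒ +0.621979 -0.800779 = -0.178800;  D = -0.178791-0.001734i
d^4_{0,3}: k∈[3..4] ⇒ +0.379776 -0.814917 = -0.435141;  D = +0.421623-0.107617i
d^4_{1,3}: k∈[2..3] ⇒ +0.173917 -0.621979 = -0.448062;  D = -0.391150+0.218544i
d^4_{2,3}: k∈[1..2] ⇒ +0.055968 -0.360288 = -0.304319;  D = +0.218660-0.211655i
d^4_{3,3}: k∈[0..1] ⇒ +0.010211 -0.153380 = -0.143169;  D = -0.073862+0.122645i
d^4_{4,3}: single k=0 term ⇒ -0.042308;  D = +0.011792-0.040632i
Y_4^{m'}(θ=0.5377,φ=0.1624) and Σ D·Y over m':
  (-0.2946-0.2965i)·(+0.0242-0.0184i)  (+0.4228+0.2471i)·(+0.1276-0.0676i)  (-0.2122-0.0586i)·(+0.3463-0.1166i)  (-0.1788-0.0017i)·(+0.4444-0.0728i)  (+0.4216-0.1076i)·(-0.0089+0.0000i)  (-0.3912+0.2185i)·(-0.4444-0.0728i)  (+0.2187-0.2117i)·(+0.3463+0.1166i)  (-0.0739+0.1226i)·(-0.1276-0.0676i)  (+0.0118-0.0406i)·(+0.0242+0.0184i)
Y_4^3(R⁻¹ n̂) = +0.203305-0.109005i

Re=0.2033 Im=-0.1090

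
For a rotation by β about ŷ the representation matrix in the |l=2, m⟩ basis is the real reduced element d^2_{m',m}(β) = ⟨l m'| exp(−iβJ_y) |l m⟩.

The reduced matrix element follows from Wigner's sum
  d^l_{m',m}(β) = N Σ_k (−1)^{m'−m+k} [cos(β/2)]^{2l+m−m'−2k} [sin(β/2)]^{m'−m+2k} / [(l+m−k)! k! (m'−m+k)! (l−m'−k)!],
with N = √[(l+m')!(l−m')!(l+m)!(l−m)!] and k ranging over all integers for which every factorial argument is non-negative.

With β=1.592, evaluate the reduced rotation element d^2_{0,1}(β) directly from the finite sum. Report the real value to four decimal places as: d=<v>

d=-0.0260

d^2_{0,1}(β=1.592) via Wigner's sum:
Half-angle: c=0.699571, s=0.714564. N=√(2·2·6·1)=4.898979
The bounds max(0,m−m')=1 and min(l+m,l−m')=2 give 2 terms
  k=1: (−1)^0·4.8990/(2)·0.6996^3·0.7146^1 = +0.599254
  k=2: (−1)^1·4.8990/(2)·0.6996^1·0.7146^3 = -0.625215
d^2_{0,1}(1.592) = +0.599254 -0.625215 = -0.025961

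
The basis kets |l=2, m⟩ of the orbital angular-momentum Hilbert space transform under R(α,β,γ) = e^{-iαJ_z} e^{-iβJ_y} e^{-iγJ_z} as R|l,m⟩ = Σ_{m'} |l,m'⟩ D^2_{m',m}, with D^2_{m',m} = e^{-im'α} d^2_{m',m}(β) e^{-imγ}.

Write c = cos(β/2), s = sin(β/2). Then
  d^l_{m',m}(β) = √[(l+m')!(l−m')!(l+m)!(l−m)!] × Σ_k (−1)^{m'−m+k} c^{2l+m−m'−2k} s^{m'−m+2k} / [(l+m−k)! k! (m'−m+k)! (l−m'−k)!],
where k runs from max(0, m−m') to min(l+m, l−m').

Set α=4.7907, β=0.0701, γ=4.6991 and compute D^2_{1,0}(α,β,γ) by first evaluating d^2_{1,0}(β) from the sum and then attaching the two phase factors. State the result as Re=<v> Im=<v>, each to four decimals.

First d^2_{1,0}(β=0.0701), then the phase factors e^{-i(1)α} and e^{-i(0)γ}:
With c≡cos(β/2)=0.999386 and s≡sin(β/2)=0.035043, N=[6·1·2·2]^{1/2}=4.898979
The bounds max(0,m−m')=0 and min(l+m,l−m')=1 give 2 terms
  k=0: (−1)^1·4.8990/(2)·0.9994^3·0.0350^1 = -0.085679
  k=1: (−1)^2·4.8990/(2)·0.9994^1·0.0350^3 = +0.000105
d^2_{1,0}(0.0701) = -0.085679 +0.000105 = -0.085574
D = (+0.078231+0.996935i)·(-0.085574)·(+1.000000+0.000000i) = -0.006695-0.085311i

Re=-0.0067 Im=-0.0853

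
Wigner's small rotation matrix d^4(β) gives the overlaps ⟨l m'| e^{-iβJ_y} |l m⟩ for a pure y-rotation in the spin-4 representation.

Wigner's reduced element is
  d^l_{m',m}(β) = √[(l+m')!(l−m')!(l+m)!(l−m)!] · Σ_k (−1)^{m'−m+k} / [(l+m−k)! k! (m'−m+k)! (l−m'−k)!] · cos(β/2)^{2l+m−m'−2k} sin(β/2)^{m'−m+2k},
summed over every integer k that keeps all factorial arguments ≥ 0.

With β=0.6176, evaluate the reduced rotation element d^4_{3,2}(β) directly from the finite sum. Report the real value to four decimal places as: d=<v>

d^4_{3,2}(β=0.6176) via Wigner's sum:
c=cos(0.6176/2)=0.952699, s=sin(0.6176/2)=0.303916; N=√[5040·1·720·2]=2693.993318
k: max(0,(2)−(3))=0 … min(4+(2),4−(3))=1
  k=0: (−1)^1·2693.9933/(720)·0.9527^7·0.3039^1 = -0.810041
  k=1: (−1)^2·2693.9933/(240)·0.9527^5·0.3039^3 = +0.247299
d^4_{3,2}(0.6176) = -0.810041 +0.247299 = -0.562741

d=-0.5627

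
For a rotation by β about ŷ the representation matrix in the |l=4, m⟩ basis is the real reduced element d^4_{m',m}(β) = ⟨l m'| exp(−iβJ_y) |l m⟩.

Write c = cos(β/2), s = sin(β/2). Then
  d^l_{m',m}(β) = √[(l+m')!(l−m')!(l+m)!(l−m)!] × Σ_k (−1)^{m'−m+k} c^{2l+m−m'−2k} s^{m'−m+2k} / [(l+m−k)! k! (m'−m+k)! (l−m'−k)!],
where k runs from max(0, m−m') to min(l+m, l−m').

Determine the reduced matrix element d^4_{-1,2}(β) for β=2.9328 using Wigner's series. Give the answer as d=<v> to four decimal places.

d=0.4023

d^4_{-1,2}(β=2.9328) via Wigner's sum:
With c≡cos(β/2)=0.104207 and s≡sin(β/2)=0.994556, N=[6·120·720·2]^{1/2}=1018.233765
Admissible k: 3..5 (factorial args all ≥0)
  k=3: (−1)^0·1018.2338/(72)·0.1042^5·0.9946^3 = +0.000171
  k=4: (−1)^1·1018.2338/(48)·0.1042^3·0.9946^5 = -0.023358
  k=5: (−1)^2·1018.2338/(240)·0.1042^1·0.9946^7 = +0.425536
d^4_{-1,2}(2.9328) = +0.000171 -0.023358 +0.425536 = +0.402348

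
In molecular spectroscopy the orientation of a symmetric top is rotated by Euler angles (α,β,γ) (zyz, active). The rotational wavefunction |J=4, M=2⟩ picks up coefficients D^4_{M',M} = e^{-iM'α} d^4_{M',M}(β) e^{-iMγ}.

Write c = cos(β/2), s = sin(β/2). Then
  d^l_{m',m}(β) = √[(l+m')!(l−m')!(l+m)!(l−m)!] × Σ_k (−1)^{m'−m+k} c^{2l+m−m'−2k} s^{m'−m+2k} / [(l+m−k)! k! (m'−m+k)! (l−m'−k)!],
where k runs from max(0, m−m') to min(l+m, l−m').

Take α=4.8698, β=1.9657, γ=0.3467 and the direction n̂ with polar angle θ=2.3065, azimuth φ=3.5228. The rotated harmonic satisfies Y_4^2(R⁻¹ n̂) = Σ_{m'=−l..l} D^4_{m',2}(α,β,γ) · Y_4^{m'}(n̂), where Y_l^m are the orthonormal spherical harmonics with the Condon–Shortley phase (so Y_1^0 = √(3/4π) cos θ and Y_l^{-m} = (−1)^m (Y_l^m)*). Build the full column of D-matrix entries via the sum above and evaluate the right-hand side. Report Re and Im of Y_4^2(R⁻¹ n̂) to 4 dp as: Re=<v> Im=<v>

Need the full column D^4_{m',2} for m'=−4..4 at α=4.8698, β=1.9657, γ=0.3467.
cos(β/2)=0.554653, sin(β/2)=0.832082
d^4_{-4,2}: single k=6 term ⇒ +0.540278;  D = +0.539181-0.034423i
d^4_{-3,2}: k∈[5..6] ⇒ +0.763976 -0.573122 = +0.190854;  D = +0.041867+0.186205i
d^4_{-2,2}: k∈[4..6] ⇒ +0.680521 -1.225236 +0.229788 = -0.314928;  D = +0.292628-0.116397i
d^4_{-1,2}: k∈[3..5] ⇒ +0.427682 -1.443779 +0.649859 = -0.366238;  D = +0.187035+0.314878i
d^4_{0,2}: k∈[2..4] ⇒ +0.191242 -1.147731 +0.968634 = +0.012145;  D = +0.009341-0.007763i
d^4_{1,2}: k∈[1..3] ⇒ +0.057010 -0.641523 +0.962519 = +0.378006;  D = +0.284191+0.249248i
d^4_{2,2}: k∈[0..2] ⇒ +0.008957 -0.241904 +0.680521 = +0.447574;  D = -0.238721+0.378596i
d^4_{3,2}: k∈[0..1] ⇒ -0.050278 +0.339462 = +0.289184;  D = -0.265771-0.113987i
d^4_{4,2}: single k=0 term ⇒ +0.106670;  D = +0.026158-0.103413i
Y_4^{m'}(θ=2.3065,φ=3.5228) and Σ D·Y over m':
  (+0.5392-0.0344i)·(+0.0061-0.1335i)  (+0.0419+0.1862i)·(+0.1418-0.3115i)  (+0.2926-0.1164i)·(+0.2862-0.2734i)  (+0.1870+0.3149i)·(+0.0334-0.0134i)  (+0.0093-0.0078i)·(-0.3609+0.0000i)  (+0.2842+0.2492i)·(-0.0334-0.0134i)  (-0.2387+0.3786i)·(+0.2862+0.2734i)  (-0.2658-0.1140i)·(-0.1418-0.3115i)  (+0.0262-0.1034i)·(+0.0061+0.1335i)
Y_4^2(R⁻¹ n̂) = -0.040146-0.028550i

Re=-0.0401 Im=-0.0285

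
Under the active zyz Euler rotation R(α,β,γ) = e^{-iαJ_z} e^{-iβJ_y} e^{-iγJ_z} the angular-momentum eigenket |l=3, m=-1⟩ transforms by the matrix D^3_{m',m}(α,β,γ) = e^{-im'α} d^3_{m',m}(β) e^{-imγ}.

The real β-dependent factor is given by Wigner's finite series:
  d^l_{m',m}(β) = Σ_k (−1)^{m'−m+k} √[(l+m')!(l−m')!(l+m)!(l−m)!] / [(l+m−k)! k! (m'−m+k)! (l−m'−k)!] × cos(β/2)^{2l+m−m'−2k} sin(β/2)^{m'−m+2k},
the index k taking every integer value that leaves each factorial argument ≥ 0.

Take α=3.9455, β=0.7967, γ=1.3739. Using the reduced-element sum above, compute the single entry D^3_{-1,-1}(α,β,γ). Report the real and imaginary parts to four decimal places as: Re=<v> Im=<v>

First d^3_{-1,-1}(β=0.7967), then the phase factors e^{-i(-1)α} and e^{-i(-1)γ}:
c=cos(0.7967/2)=0.921702, s=sin(0.7967/2)=0.387898; N=√[2·24·2·24]=48.000000
k: max(0,(-1)−(-1))=0 … min(3+(-1),3−(-1))=2
  k=0: (−1)^0·48.0000/(48)·0.9217^6·0.3879^0 = +0.613118
  k=1: (−1)^1·48.0000/(6)·0.9217^4·0.3879^2 = -0.868736
  k=2: (−1)^2·48.0000/(8)·0.9217^2·0.3879^4 = +0.115399
d^3_{-1,-1}(0.7967) = +0.613118 -0.868736 +0.115399 = -0.140219
D = (-0.693898-0.720073i)·(-0.140219)·(+0.195627+0.980678i) = -0.079983+0.115170i

Re=-0.0800 Im=0.1152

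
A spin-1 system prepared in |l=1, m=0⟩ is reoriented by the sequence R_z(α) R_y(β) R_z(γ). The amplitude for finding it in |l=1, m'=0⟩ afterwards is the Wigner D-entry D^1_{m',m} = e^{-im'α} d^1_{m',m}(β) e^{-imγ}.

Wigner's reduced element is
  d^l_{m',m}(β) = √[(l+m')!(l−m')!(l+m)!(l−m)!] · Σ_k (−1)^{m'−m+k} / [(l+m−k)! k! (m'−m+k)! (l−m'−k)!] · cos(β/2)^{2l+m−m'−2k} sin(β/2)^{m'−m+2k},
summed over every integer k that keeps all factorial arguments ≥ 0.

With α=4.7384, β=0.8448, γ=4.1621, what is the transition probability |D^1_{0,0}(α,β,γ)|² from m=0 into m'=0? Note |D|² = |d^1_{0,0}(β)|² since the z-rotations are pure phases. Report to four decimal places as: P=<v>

P=0.4407

D^1_{0,0}(4.7384,0.8448,4.1621) = e^{-i·0·4.7384}·d^1_{0,0}(0.8448)·e^{-i·0·4.1621}. Compute d first:
Half-angle: c=0.912108, s=0.409951. N=√(1·1·1·1)=1.000000
k∈{0,1} keeps every argument non-negative
  k=0: (−1)^0·1.0000/(1)·0.9121^2·0.4100^0 = +0.831940
  k=1: (−1)^1·1.0000/(1)·0.9121^0·0.4100^2 = -0.168060
d^1_{0,0}(0.8448) = +0.831940 -0.168060 = +0.663881
|D^1_{0,0}|² = |d^1_{0,0}(β)|² = (+0.663881)² = 0.440738 (the z-rotation phases have unit modulus)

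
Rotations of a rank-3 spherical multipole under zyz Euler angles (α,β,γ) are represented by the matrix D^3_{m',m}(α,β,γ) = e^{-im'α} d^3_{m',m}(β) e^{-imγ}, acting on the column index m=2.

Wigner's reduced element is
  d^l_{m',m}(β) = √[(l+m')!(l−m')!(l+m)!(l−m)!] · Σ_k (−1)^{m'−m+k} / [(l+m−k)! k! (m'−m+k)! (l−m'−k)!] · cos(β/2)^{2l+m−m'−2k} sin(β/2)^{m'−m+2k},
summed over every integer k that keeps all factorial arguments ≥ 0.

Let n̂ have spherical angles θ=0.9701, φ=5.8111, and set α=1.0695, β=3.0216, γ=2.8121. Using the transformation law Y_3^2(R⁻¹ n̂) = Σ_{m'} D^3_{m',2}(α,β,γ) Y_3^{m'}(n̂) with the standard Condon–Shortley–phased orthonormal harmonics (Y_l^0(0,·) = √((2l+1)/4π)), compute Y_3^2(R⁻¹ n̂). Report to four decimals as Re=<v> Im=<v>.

Need the full column D^3_{m',2} for m'=−3..3 at α=1.0695, β=3.0216, γ=2.8121.
cos(β/2)=0.059960, sin(β/2)=0.998201
d^3_{-3,2}: single k=5 term ⇒ +0.145556;  D = -0.108862-0.096620i
d^3_{-2,2}: k∈[4..5] ⇒ +0.017847 -0.989253 = -0.971406;  D = +0.914623-0.327253i
d^3_{-1,2}: k∈[3..4] ⇒ +0.001356 -0.187912 = -0.186556;  D = +0.029296-0.184241i
d^3_{0,2}: k∈[2..3] ⇒ +0.000071 -0.019551 = -0.019480;  D = -0.015401-0.011928i
d^3_{1,2}: k∈[1..2] ⇒ +0.000002 -0.001356 = -0.001354;  D = -0.001241+0.000540i
d^3_{2,2}: k∈[0..1] ⇒ +0.000000 -0.000064 = -0.000064;  D = -0.000006+0.000064i
d^3_{3,2}: single k=0 term ⇒ -0.000002;  D = +0.000002+0.000001i
Y_3^{m'}(θ=0.9701,φ=5.8111) and Σ D·Y over m':
  (-0.1089-0.0966i)·(+0.0361+0.2314i)  (+0.9146-0.3273i)·(+0.2305+0.3184i)  (+0.0293-0.1842i)·(+0.1418+0.0724i)  (-0.0154-0.0119i)·(-0.2959+0.0000i)  (-0.0012+0.0005i)·(-0.1418+0.0724i)  (-0.0000+0.0001i)·(+0.2305-0.3184i)  (+0.0000+0.0000i)·(-0.0361+0.2314i)
Y_3^2(R⁻¹ n̂) = +0.355691+0.166484i

Re=0.3557 Im=0.1665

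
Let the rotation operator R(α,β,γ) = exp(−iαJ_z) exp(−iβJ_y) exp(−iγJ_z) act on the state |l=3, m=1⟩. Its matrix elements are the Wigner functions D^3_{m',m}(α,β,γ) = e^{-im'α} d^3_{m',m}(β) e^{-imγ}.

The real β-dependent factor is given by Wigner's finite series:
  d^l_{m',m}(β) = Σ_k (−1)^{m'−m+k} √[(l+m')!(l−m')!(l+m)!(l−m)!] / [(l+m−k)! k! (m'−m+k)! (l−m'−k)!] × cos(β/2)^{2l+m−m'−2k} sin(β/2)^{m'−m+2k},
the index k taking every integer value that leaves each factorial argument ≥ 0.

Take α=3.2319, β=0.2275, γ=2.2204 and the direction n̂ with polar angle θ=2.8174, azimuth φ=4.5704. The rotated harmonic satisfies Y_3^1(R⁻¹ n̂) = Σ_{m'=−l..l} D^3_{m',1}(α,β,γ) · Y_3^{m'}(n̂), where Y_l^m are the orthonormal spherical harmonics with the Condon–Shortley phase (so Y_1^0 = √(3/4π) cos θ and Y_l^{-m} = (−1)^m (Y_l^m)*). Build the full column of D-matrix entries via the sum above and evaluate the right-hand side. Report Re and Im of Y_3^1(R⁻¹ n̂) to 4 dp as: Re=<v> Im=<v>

Need the full column D^3_{m',1} for m'=−3..3 at α=3.2319, β=0.2275, γ=2.2204.
cos(β/2)=0.993537, sin(β/2)=0.113505
d^3_{-3,1}: single k=4 term ⇒ +0.000635;  D = +0.000235+0.000590i
d^3_{-2,1}: k∈[3..4] ⇒ +0.009070 -0.000059 = +0.009011;  D = -0.004073-0.008038i
d^3_{-1,1}: k∈[2..4] ⇒ +0.075321 -0.001311 +0.000002 = +0.074013;  D = +0.039270+0.062735i
d^3_{0,1}: k∈[1..3] ⇒ +0.380650 -0.014904 +0.000065 = +0.365811;  D = -0.221268-0.291304i
d^3_{1,1}: k∈[0..2] ⇒ +0.961846 -0.100428 +0.000983 = +0.862401;  D = +0.581450+0.636907i
d^3_{2,1}: k∈[0..1] ⇒ -0.347485 +0.009070 = -0.338414;  D = +0.249776+0.228333i
d^3_{3,1}: single k=0 term ⇒ +0.048620;  D = +0.038697+0.029434i
Y_3^{m'}(θ=2.8174,φ=4.5704) and Σ D·Y over m':
  (+0.0002+0.0006i)·(+0.0056-0.0123i)  (-0.0041-0.0080i)·(+0.0944+0.0275i)  (+0.0393+0.0627i)·(-0.0509+0.3559i)  (-0.2213-0.2913i)·(-0.5280+0.0000i)  (+0.5814+0.6369i)·(+0.0509+0.3559i)  (+0.2498+0.2283i)·(+0.0944-0.0275i)  (+0.0387+0.0294i)·(-0.0056-0.0123i)
Y_3^1(R⁻¹ n̂) = -0.074763+0.417121i

Re=-0.0748 Im=0.4171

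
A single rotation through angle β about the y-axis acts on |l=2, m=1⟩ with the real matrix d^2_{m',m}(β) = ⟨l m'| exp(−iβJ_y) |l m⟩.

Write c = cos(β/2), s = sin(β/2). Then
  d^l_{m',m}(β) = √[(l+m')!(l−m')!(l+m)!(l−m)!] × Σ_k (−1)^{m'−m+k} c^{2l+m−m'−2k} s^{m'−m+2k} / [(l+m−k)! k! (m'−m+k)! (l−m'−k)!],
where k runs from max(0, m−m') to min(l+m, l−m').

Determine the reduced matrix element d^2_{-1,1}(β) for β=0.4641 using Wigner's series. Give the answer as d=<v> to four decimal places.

d^2_{-1,1}(β=0.4641) via Wigner's sum:
With c≡cos(β/2)=0.973197 and s≡sin(β/2)=0.229973, N=[1·6·6·1]^{1/2}=6.000000
k: max(0,(1)−(-1))=2 … min(2+(1),2−(-1))=3
  k=2: (−1)^0·6.0000/(2)·0.9732^2·0.2300^2 = +0.150272
  k=3: (−1)^1·6.0000/(6)·0.9732^0·0.2300^4 = -0.002797
d^2_{-1,1}(0.4641) = +0.150272 -0.002797 = +0.147474

d=0.1475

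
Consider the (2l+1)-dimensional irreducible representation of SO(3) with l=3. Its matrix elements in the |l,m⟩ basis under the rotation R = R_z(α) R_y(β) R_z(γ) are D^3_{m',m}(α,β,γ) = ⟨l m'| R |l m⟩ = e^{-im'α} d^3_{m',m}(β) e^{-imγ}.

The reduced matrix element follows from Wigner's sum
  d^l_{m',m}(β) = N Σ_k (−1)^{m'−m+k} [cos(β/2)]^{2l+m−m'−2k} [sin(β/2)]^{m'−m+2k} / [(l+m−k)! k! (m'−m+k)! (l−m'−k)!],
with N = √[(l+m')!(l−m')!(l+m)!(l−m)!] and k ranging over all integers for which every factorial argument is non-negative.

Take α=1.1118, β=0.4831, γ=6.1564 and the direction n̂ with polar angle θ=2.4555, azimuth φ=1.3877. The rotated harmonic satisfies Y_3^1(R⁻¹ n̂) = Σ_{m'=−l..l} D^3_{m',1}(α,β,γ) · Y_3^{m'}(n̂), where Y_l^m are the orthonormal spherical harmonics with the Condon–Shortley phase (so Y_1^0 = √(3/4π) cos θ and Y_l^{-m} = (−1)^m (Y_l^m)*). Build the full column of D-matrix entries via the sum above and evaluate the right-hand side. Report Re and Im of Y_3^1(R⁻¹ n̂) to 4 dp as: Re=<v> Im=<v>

Re=0.0540 Im=0.0177

Need the full column D^3_{m',1} for m'=−3..3 at α=1.1118, β=0.4831, γ=6.1564.
cos(β/2)=0.970968, sin(β/2)=0.239208
d^3_{-3,1}: single k=4 term ⇒ +0.011955;  D = -0.011346-0.003767i
d^3_{-2,1}: k∈[3..4] ⇒ +0.079245 -0.002405 = +0.076840;  D = -0.054018+0.054649i
d^3_{-1,1}: k∈[2..4] ⇒ +0.305157 -0.024695 +0.000187 = +0.280649;  D = +0.091529+0.265304i
d^3_{0,1}: k∈[1..3] ⇒ +0.715141 -0.130213 +0.002634 = +0.587562;  D = +0.582846+0.074295i
d^3_{1,1}: k∈[0..2] ⇒ +0.837974 -0.406875 +0.018521 = +0.449619;  D = +0.248573-0.374659i
d^3_{2,1}: k∈[0..1] ⇒ -0.652831 +0.079245 = -0.573586;  D = +0.287994+0.496045i
d^3_{3,1}: single k=0 term ⇒ +0.196978;  D = -0.196535+0.013192i
Y_3^{m'}(θ=2.4555,φ=1.3877) and Σ D·Y over m':
  (-0.0113-0.0038i)·(-0.0554+0.0905i)  (-0.0540+0.0546i)·(+0.2963+0.1136i)  (+0.0915+0.2653i)·(+0.0743-0.4013i)  (+0.5828+0.0743i)·(+0.0019+0.0000i)  (+0.2486-0.3747i)·(-0.0743-0.4013i)  (+0.2880+0.4960i)·(+0.2963-0.1136i)  (-0.1965+0.0132i)·(+0.0554+0.0905i)
Y_3^1(R⁻¹ n̂) = +0.053962+0.017667i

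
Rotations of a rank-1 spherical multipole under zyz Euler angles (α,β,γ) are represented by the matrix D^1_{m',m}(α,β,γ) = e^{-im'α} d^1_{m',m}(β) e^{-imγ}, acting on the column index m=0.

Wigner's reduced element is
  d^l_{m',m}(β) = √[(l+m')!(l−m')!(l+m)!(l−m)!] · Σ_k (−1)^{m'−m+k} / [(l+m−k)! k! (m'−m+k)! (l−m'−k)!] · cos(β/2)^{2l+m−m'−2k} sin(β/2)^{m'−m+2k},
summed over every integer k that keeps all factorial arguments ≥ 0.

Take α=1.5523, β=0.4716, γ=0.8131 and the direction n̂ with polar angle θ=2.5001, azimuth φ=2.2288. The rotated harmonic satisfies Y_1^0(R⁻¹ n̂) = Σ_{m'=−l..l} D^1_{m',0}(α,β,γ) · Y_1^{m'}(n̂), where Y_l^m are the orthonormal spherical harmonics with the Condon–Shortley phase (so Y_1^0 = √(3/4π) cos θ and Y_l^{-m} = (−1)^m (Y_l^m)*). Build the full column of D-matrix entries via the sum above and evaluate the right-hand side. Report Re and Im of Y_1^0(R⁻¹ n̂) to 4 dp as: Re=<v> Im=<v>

Need the full column D^1_{m',0} for m'=−1..1 at α=1.5523, β=0.4716, γ=0.8131.
cos(β/2)=0.972328, sin(β/2)=0.233621
d^1_{-1,0}: single k=1 term ⇒ +0.321247;  D = +0.005942+0.321192i
d^1_{0,0}: k∈[0..1] ⇒ +0.945421 -0.054579 = +0.890843;  D = +0.890843+0.000000i
d^1_{1,0}: single k=0 term ⇒ -0.321247;  D = -0.005942+0.321192i
Y_1^{m'}(θ=2.5001,φ=2.2288) and Σ D·Y over m':
  (+0.0059+0.3212i)·(-0.1264-0.1636i)  (+0.8908+0.0000i)·(-0.3915+0.0000i)  (-0.0059+0.3212i)·(+0.1264-0.1636i)
Y_1^0(R⁻¹ n̂) = -0.245162+0.000000i

Re=-0.2452 Im=0.0000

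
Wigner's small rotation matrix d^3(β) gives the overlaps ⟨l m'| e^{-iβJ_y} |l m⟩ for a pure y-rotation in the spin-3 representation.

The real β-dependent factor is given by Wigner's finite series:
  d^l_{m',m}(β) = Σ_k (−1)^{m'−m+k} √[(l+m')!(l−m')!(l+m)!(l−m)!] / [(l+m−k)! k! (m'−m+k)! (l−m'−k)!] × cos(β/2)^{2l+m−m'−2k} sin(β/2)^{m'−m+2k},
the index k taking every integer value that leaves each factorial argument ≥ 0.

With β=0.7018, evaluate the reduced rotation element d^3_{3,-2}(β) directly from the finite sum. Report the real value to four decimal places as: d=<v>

d^3_{3,-2}(β=0.7018) via Wigner's sum:
Half-angle: c=0.939064, s=0.343743. N=√(720·1·1·120)=293.938769
k∈{0} keeps every argument non-negative
  k=0: (−1)^5·293.9388/(120)·0.9391^1·0.3437^5 = -0.011039
d^3_{3,-2}(0.7018) = -0.011039

d=-0.0110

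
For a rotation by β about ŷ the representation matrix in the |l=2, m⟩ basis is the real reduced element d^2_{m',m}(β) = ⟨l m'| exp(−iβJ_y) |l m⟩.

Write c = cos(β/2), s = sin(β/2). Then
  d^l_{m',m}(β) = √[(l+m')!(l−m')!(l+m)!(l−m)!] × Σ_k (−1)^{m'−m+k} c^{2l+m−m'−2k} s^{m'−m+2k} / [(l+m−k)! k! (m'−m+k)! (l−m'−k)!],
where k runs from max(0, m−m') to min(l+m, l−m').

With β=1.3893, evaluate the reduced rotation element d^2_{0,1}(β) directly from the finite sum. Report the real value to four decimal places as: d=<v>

d^2_{0,1}(β=1.3893) via Wigner's sum:
Half-angle: c=0.768278, s=0.640117. N=√(2·2·6·1)=4.898979
k∈{1,2} keeps every argument non-negative
  k=1: (−1)^0·4.8990/(2)·0.7683^3·0.6401^1 = +0.711033
  k=2: (−1)^1·4.8990/(2)·0.7683^1·0.6401^3 = -0.493595
d^2_{0,1}(1.3893) = +0.711033 -0.493595 = +0.217437

d=0.2174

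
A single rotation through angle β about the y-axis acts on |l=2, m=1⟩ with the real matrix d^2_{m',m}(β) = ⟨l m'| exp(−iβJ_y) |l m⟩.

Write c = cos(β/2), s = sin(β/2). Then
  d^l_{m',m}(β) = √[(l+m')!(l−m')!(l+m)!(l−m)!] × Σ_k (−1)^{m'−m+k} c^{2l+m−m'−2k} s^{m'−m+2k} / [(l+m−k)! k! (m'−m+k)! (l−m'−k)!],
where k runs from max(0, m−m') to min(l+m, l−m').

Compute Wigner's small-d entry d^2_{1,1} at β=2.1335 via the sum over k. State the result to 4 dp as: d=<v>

d=-0.4821

d^2_{1,1}(β=2.1335) via Wigner's sum:
Half-angle: c=0.482973, s=0.875635. N=√(6·1·6·1)=6.000000
k∈{0,1} keeps every argument non-negative
  k=0: (−1)^0·6.0000/(6)·0.4830^4·0.8756^0 = +0.054411
  k=1: (−1)^1·6.0000/(2)·0.4830^2·0.8756^2 = -0.536553
d^2_{1,1}(2.1335) = +0.054411 -0.536553 = -0.482142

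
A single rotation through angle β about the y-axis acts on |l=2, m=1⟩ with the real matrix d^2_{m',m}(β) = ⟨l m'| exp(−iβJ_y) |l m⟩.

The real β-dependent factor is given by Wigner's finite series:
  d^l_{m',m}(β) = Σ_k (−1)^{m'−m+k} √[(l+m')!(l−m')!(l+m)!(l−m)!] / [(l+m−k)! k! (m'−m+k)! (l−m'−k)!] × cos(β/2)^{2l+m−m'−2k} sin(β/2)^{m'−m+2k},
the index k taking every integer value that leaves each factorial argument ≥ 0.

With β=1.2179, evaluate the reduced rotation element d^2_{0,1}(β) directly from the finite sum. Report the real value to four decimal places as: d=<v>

d=0.3972

d^2_{0,1}(β=1.2179) via Wigner's sum:
Half-angle: c=0.820249, s=0.572007. N=√(2·2·6·1)=4.898979
k∈{1,2} keeps every argument non-negative
  k=1: (−1)^0·4.8990/(2)·0.8202^3·0.5720^1 = +0.773239
  k=2: (−1)^1·4.8990/(2)·0.8202^1·0.5720^3 = -0.376032
d^2_{0,1}(1.2179) = +0.773239 -0.376032 = +0.397208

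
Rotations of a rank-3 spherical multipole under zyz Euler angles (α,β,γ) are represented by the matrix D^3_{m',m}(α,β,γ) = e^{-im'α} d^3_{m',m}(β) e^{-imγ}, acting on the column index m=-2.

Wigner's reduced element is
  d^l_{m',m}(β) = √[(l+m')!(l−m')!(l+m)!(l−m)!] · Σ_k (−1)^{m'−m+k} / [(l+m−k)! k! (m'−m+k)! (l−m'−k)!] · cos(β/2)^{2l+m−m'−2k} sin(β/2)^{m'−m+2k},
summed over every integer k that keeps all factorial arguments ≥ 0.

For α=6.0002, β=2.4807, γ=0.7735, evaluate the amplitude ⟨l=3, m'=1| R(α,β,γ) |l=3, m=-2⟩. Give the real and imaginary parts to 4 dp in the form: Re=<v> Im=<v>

Split into d^3_{1,-2}(β=2.4807) × two z-phases.
With c≡cos(β/2)=0.324465 and s≡sin(β/2)=0.945898, N=[24·2·1·120]^{1/2}=75.894664
Admissible k: 0..1 (factorial args all ≥0)
  k=0: (−1)^3·75.8947/(12)·0.3245^3·0.9459^3 = -0.182838
  k=1: (−1)^4·75.8947/(24)·0.3245^1·0.9459^5 = +0.776942
d^3_{1,-2}(2.4807) = -0.182838 +0.776942 = +0.594104
Phases: e^{-i·(1)·6.0002}=+0.960226+0.279223i, e^{-i·(-2)·0.7735}=+0.023794+0.999717i ⇒ D=-0.152267+0.574260i

Re=-0.1523 Im=0.5743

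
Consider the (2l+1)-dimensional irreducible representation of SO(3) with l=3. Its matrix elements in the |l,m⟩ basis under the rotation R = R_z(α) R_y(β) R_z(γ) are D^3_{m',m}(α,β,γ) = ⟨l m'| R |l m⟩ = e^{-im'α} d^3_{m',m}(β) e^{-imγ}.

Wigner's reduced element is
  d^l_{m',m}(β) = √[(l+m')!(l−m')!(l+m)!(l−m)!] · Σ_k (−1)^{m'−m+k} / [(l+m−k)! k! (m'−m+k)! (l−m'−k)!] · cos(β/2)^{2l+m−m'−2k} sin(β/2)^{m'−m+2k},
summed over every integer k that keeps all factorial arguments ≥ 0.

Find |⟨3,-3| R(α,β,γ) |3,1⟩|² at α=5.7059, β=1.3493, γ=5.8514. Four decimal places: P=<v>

P=0.1293

D^3_{-3,1}(5.7059,1.3493,5.8514) = e^{-i·-3·5.7059}·d^3_{-3,1}(1.3493)·e^{-i·1·5.8514}. Compute d first:
c=cos(1.3493/2)=0.780926, s=sin(1.3493/2)=0.624624; N=√[1·720·24·2]=185.903201
Admissible k: 4..4 (factorial args all ≥0)
  k=4: (−1)^0·185.9032/(48)·0.7809^2·0.6246^4 = +0.359534
d^3_{-3,1}(1.3493) = +0.359534
|D^3_{-3,1}|² = |d^3_{-3,1}(β)|² = (+0.359534)² = 0.129265 (the z-rotation phases have unit modulus)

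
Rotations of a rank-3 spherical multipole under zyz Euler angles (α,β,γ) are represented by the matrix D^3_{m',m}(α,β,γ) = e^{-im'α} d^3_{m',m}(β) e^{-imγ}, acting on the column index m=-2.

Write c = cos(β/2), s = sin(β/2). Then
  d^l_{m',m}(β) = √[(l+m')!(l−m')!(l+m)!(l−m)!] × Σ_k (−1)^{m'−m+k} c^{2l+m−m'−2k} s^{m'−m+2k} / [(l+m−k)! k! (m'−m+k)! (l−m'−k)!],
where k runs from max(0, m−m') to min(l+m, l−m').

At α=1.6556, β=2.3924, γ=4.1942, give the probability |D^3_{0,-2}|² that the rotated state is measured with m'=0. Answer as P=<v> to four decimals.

P=0.2163

Split into d^3_{0,-2}(β=2.3924) × two z-phases.
Half-angle: c=0.365897, s=0.930655. N=√(6·6·1·120)=65.726707
The bounds max(0,m−m')=0 and min(l+m,l−m')=1 give 2 terms
  k=0: (−1)^2·65.7267/(12)·0.3659^4·0.9307^2 = +0.085030
  k=1: (−1)^3·65.7267/(12)·0.3659^2·0.9307^4 = -0.550090
d^3_{0,-2}(2.3924) = +0.085030 -0.550090 = -0.465060
|D^3_{0,-2}|² = |d^3_{0,-2}(β)|² = (-0.465060)² = 0.216280 (the z-rotation phases have unit modulus)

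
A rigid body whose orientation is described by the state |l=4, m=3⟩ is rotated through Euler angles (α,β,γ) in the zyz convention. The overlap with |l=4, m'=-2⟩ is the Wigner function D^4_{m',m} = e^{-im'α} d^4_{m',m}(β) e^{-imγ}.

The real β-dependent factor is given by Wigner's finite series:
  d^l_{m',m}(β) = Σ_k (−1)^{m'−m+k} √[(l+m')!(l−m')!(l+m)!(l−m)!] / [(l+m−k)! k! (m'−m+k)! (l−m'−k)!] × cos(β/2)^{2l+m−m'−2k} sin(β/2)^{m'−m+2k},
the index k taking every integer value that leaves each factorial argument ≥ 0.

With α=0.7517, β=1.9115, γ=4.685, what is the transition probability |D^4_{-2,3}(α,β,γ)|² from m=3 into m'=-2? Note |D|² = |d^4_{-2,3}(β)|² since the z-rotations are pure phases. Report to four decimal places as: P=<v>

P=0.0677

First d^4_{-2,3}(β=1.9115), then the phase factors e^{-i(-2)α} and e^{-i(3)γ}:
Half-angle: c=0.576996, s=0.816747. N=√(2·720·5040·1)=2693.993318
k: max(0,(3)−(-2))=5 … min(4+(3),4−(-2))=6
  k=5: (−1)^0·2693.9933/(240)·0.5770^3·0.8167^5 = +0.783685
  k=6: (−1)^1·2693.9933/(720)·0.5770^1·0.8167^7 = -0.523418
d^4_{-2,3}(1.9115) = +0.783685 -0.523418 = +0.260267
|D^4_{-2,3}|² = |d^4_{-2,3}(β)|² = (+0.260267)² = 0.067739 (the z-rotation phases have unit modulus)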